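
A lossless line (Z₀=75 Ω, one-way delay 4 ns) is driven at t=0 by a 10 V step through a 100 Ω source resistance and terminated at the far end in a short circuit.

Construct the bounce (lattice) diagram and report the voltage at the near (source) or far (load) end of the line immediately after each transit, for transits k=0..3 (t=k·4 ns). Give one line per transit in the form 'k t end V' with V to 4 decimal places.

Γ_L=-1.000000, Γ_S=0.142857; launch V₁=10·75/175=4.285714
k=0 src: V=4.2857
k=1 load: inc=4.285714, refl=4.285714·-1.000000=-4.2857; V=0.000000+4.285714+-4.285714=0.0000
k=2 src: inc=-4.285714, refl=-4.285714·0.142857=-0.6122; V=4.285714+-4.285714+-0.612245=-0.6122
k=3 load: inc=-0.612245, refl=-0.612245·-1.000000=0.6122; V=0.000000+-0.612245+0.612245=0.0000

0 0 source 4.2857
1 4 load 0.0000
2 8 source -0.6122
3 12 load 0.0000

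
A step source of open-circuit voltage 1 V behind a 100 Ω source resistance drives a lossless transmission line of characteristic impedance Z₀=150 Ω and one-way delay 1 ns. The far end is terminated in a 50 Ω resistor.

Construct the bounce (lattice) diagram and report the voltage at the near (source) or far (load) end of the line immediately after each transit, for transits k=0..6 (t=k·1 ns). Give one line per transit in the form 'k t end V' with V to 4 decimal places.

Γ_L=-0.500000, Γ_S=-0.200000; launch V₁=1·150/250=0.600000
k=0 src: V=0.6000
k=1 load: inc=0.600000, refl=0.600000·-0.500000=-0.3000; V=0.000000+0.600000+-0.300000=0.3000
k=2 src: inc=-0.300000, refl=-0.300000·-0.200000=0.0600; V=0.600000+-0.300000+0.060000=0.3600
k=3 load: inc=0.060000, refl=0.060000·-0.500000=-0.0300; V=0.300000+0.060000+-0.030000=0.3300
k=4 src: inc=-0.030000, refl=-0.030000·-0.200000=0.0060; V=0.360000+-0.030000+0.006000=0.3360
k=5 load: inc=0.006000, refl=0.006000·-0.500000=-0.0030; V=0.330000+0.006000+-0.003000=0.3330
k=6 src: inc=-0.003000, refl=-0.003000·-0.200000=0.0006; V=0.336000+-0.003000+0.000600=0.3336

0 0 source 0.6000
1 1 load 0.3000
2 2 source 0.3600
3 3 load 0.3300
4 4 source 0.3360
5 5 load 0.3330
6 6 source 0.3336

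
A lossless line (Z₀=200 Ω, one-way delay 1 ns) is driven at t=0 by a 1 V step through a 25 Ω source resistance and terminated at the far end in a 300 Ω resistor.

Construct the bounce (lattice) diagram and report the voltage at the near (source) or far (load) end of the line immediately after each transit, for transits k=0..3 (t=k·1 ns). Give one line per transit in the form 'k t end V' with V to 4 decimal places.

0 0 source 0.8889
1 1 load 1.0667
2 2 source 0.9284
3 3 load 0.9007

Γ_L=0.200000, Γ_S=-0.777778; launch V₁=1·200/225=0.888889
k=0 src: V=0.8889
k=1 load: inc=0.888889, refl=0.888889·0.200000=0.1778; V=0.000000+0.888889+0.177778=1.0667
k=2 src: inc=0.177778, refl=0.177778·-0.777778=-0.1383; V=0.888889+0.177778+-0.138272=0.9284
k=3 load: inc=-0.138272, refl=-0.138272·0.200000=-0.0277; V=1.066667+-0.138272+-0.027654=0.9007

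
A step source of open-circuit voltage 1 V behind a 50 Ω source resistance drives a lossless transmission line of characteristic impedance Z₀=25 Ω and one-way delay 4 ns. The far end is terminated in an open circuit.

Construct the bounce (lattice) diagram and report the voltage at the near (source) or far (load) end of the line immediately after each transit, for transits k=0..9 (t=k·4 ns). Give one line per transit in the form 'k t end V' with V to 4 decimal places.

Γ_L=1.000000, Γ_S=0.333333; launch V₁=1·25/75=0.333333
k=0 src: V=0.3333
k=1 load: inc=0.333333, refl=0.333333·1.000000=0.3333; V=0.000000+0.333333+0.333333=0.6667
k=2 src: inc=0.333333, refl=0.333333·0.333333=0.1111; V=0.333333+0.333333+0.111111=0.7778
k=3 load: inc=0.111111, refl=0.111111·1.000000=0.1111; V=0.666667+0.111111+0.111111=0.8889
k=4 src: inc=0.111111, refl=0.111111·0.333333=0.0370; V=0.777778+0.111111+0.037037=0.9259
k=5 load: inc=0.037037, refl=0.037037·1.000000=0.0370; V=0.888889+0.037037+0.037037=0.9630
k=6 src: inc=0.037037, refl=0.037037·0.333333=0.0123; V=0.925926+0.037037+0.012346=0.9753
k=7 load: inc=0.012346, refl=0.012346·1.000000=0.0123; V=0.962963+0.012346+0.012346=0.9877
k=8 src: inc=0.012346, refl=0.012346·0.333333=0.0041; V=0.975309+0.012346+0.004115=0.9918
k=9 load: inc=0.004115, refl=0.004115·1.000000=0.0041; V=0.987654+0.004115+0.004115=0.9959

0 0 source 0.3333
1 4 load 0.6667
2 8 source 0.7778
3 12 load 0.8889
4 16 source 0.9259
5 20 load 0.9630
6 24 source 0.9753
7 28 load 0.9877
8 32 source 0.9918
9 36 load 0.9959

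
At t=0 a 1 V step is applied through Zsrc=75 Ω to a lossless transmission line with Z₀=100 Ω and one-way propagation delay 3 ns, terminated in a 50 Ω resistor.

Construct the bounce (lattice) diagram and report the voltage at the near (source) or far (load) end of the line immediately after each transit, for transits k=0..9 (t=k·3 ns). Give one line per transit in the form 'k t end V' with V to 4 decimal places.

Γ_L=-0.333333, Γ_S=-0.142857; launch V₁=1·100/175=0.571429
k=0 src: V=0.5714
k=1 load: inc=0.571429, refl=0.571429·-0.333333=-0.1905; V=0.000000+0.571429+-0.190476=0.3810
k=2 src: inc=-0.190476, refl=-0.190476·-0.142857=0.0272; V=0.571429+-0.190476+0.027211=0.4082
k=3 load: inc=0.027211, refl=0.027211·-0.333333=-0.0091; V=0.380952+0.027211+-0.009070=0.3991
k=4 src: inc=-0.009070, refl=-0.009070·-0.142857=0.0013; V=0.408163+-0.009070+0.001296=0.4004
k=5 load: inc=0.001296, refl=0.001296·-0.333333=-0.0004; V=0.399093+0.001296+-0.000432=0.4000
k=6 src: inc=-0.000432, refl=-0.000432·-0.142857=0.0001; V=0.400389+-0.000432+0.000062=0.4000
k=7 load: inc=0.000062, refl=0.000062·-0.333333=-0.0000; V=0.399957+0.000062+-0.000021=0.4000
k=8 src: inc=-0.000021, refl=-0.000021·-0.142857=0.0000; V=0.400019+-0.000021+0.000003=0.4000
k=9 load: inc=0.000003, refl=0.000003·-0.333333=-0.0000; V=0.399998+0.000003+-0.000001=0.4000

0 0 source 0.5714
1 3 load 0.3810
2 6 source 0.4082
3 9 load 0.3991
4 12 source 0.4004
5 15 load 0.4000
6 18 source 0.4000
7 21 load 0.4000
8 24 source 0.4000
9 27 load 0.4000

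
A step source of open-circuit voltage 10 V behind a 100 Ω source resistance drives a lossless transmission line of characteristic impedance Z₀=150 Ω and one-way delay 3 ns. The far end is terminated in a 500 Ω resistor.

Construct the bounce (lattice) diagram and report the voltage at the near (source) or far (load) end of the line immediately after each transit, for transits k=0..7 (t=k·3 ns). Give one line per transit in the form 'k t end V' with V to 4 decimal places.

0 0 source 6.0000
1 3 load 9.2308
2 6 source 8.5846
3 9 load 8.2367
4 12 source 8.3063
5 15 load 8.3437
6 18 source 8.3362
7 21 load 8.3322

Γ_L=0.538462, Γ_S=-0.200000; launch V₁=10·150/250=6.000000
k=0 src: V=6.0000
k=1 load: inc=6.000000, refl=6.000000·0.538462=3.2308; V=0.000000+6.000000+3.230769=9.2308
k=2 src: inc=3.230769, refl=3.230769·-0.200000=-0.6462; V=6.000000+3.230769+-0.646154=8.5846
k=3 load: inc=-0.646154, refl=-0.646154·0.538462=-0.3479; V=9.230769+-0.646154+-0.347929=8.2367
k=4 src: inc=-0.347929, refl=-0.347929·-0.200000=0.0696; V=8.584615+-0.347929+0.069586=8.3063
k=5 load: inc=0.069586, refl=0.069586·0.538462=0.0375; V=8.236686+0.069586+0.037469=8.3437
k=6 src: inc=0.037469, refl=0.037469·-0.200000=-0.0075; V=8.306272+0.037469+-0.007494=8.3362
k=7 load: inc=-0.007494, refl=-0.007494·0.538462=-0.0040; V=8.343741+-0.007494+-0.004035=8.3322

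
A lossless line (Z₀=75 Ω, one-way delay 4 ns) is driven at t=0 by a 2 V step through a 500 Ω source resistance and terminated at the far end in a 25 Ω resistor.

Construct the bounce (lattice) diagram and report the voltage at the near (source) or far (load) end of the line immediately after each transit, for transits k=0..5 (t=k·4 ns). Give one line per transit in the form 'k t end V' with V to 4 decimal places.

0 0 source 0.2609
1 4 load 0.1304
2 8 source 0.0340
3 12 load 0.0822
4 16 source 0.1179
5 20 load 0.1000

Γ_L=-0.500000, Γ_S=0.739130; launch V₁=2·75/575=0.260870
k=0 src: V=0.2609
k=1 load: inc=0.260870, refl=0.260870·-0.500000=-0.1304; V=0.000000+0.260870+-0.130435=0.1304
k=2 src: inc=-0.130435, refl=-0.130435·0.739130=-0.0964; V=0.260870+-0.130435+-0.096408=0.0340
k=3 load: inc=-0.096408, refl=-0.096408·-0.500000=0.0482; V=0.130435+-0.096408+0.048204=0.0822
k=4 src: inc=0.048204, refl=0.048204·0.739130=0.0356; V=0.034026+0.048204+0.035629=0.1179
k=5 load: inc=0.035629, refl=0.035629·-0.500000=-0.0178; V=0.082231+0.035629+-0.017815=0.1000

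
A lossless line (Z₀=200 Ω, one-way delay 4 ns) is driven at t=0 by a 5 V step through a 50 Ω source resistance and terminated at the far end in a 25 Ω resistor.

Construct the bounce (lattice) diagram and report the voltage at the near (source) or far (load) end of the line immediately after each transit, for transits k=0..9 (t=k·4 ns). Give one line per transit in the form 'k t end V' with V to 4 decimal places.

Γ_L=-0.777778, Γ_S=-0.600000; launch V₁=5·200/250=4.000000
k=0 src: V=4.0000
k=1 load: inc=4.000000, refl=4.000000·-0.777778=-3.1111; V=0.000000+4.000000+-3.111111=0.8889
k=2 src: inc=-3.111111, refl=-3.111111·-0.600000=1.8667; V=4.000000+-3.111111+1.866667=2.7556
k=3 load: inc=1.866667, refl=1.866667·-0.777778=-1.4519; V=0.888889+1.866667+-1.451852=1.3037
k=4 src: inc=-1.451852, refl=-1.451852·-0.600000=0.8711; V=2.755556+-1.451852+0.871111=2.1748
k=5 load: inc=0.871111, refl=0.871111·-0.777778=-0.6775; V=1.303704+0.871111+-0.677531=1.4973
k=6 src: inc=-0.677531, refl=-0.677531·-0.600000=0.4065; V=2.174815+-0.677531+0.406519=1.9038
k=7 load: inc=0.406519, refl=0.406519·-0.777778=-0.3162; V=1.497284+0.406519+-0.316181=1.5876
k=8 src: inc=-0.316181, refl=-0.316181·-0.600000=0.1897; V=1.903802+-0.316181+0.189709=1.7773
k=9 load: inc=0.189709, refl=0.189709·-0.777778=-0.1476; V=1.587621+0.189709+-0.147551=1.6298

0 0 source 4.0000
1 4 load 0.8889
2 8 source 2.7556
3 12 load 1.3037
4 16 source 2.1748
5 20 load 1.4973
6 24 source 1.9038
7 28 load 1.5876
8 32 source 1.7773
9 36 load 1.6298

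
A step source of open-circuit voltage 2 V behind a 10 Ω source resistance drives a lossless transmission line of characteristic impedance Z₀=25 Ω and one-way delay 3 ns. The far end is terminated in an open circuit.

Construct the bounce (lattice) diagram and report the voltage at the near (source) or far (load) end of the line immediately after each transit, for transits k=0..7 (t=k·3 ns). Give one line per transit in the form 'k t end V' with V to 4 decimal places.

Γ_L=1.000000, Γ_S=-0.428571; launch V₁=2·25/35=1.428571
k=0 src: V=1.4286
k=1 load: inc=1.428571, refl=1.428571·1.000000=1.4286; V=0.000000+1.428571+1.428571=2.8571
k=2 src: inc=1.428571, refl=1.428571·-0.428571=-0.6122; V=1.428571+1.428571+-0.612245=2.2449
k=3 load: inc=-0.612245, refl=-0.612245·1.000000=-0.6122; V=2.857143+-0.612245+-0.612245=1.6327
k=4 src: inc=-0.612245, refl=-0.612245·-0.428571=0.2624; V=2.244898+-0.612245+0.262391=1.8950
k=5 load: inc=0.262391, refl=0.262391·1.000000=0.2624; V=1.632653+0.262391+0.262391=2.1574
k=6 src: inc=0.262391, refl=0.262391·-0.428571=-0.1125; V=1.895044+0.262391+-0.112453=2.0450
k=7 load: inc=-0.112453, refl=-0.112453·1.000000=-0.1125; V=2.157434+-0.112453+-0.112453=1.9325

0 0 source 1.4286
1 3 load 2.8571
2 6 source 2.2449
3 9 load 1.6327
4 12 source 1.8950
5 15 load 2.1574
6 18 source 2.0450
7 21 load 1.9325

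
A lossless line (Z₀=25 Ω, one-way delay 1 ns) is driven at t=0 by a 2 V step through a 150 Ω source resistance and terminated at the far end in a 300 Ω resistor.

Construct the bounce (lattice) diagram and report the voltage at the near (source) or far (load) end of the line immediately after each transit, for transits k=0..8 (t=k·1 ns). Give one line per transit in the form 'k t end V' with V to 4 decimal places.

Γ_L=0.846154, Γ_S=0.714286; launch V₁=2·25/175=0.285714
k=0 src: V=0.2857
k=1 load: inc=0.285714, refl=0.285714·0.846154=0.2418; V=0.000000+0.285714+0.241758=0.5275
k=2 src: inc=0.241758, refl=0.241758·0.714286=0.1727; V=0.285714+0.241758+0.172684=0.7002
k=3 load: inc=0.172684, refl=0.172684·0.846154=0.1461; V=0.527473+0.172684+0.146118=0.8463
k=4 src: inc=0.146118, refl=0.146118·0.714286=0.1044; V=0.700157+0.146118+0.104370=0.9506
k=5 load: inc=0.104370, refl=0.104370·0.846154=0.0883; V=0.846275+0.104370+0.088313=1.0390
k=6 src: inc=0.088313, refl=0.088313·0.714286=0.0631; V=0.950644+0.088313+0.063081=1.1020
k=7 load: inc=0.063081, refl=0.063081·0.846154=0.0534; V=1.038957+0.063081+0.053376=1.1554
k=8 src: inc=0.053376, refl=0.053376·0.714286=0.0381; V=1.102038+0.053376+0.038126=1.1935

0 0 source 0.2857
1 1 load 0.5275
2 2 source 0.7002
3 3 load 0.8463
4 4 source 0.9506
5 5 load 1.0390
6 6 source 1.1020
7 7 load 1.1554
8 8 source 1.1935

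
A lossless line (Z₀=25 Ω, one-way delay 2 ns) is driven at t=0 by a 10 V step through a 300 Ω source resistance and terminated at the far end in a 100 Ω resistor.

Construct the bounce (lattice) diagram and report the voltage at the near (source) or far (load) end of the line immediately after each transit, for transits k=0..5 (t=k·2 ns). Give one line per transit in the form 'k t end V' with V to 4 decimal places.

Γ_L=0.600000, Γ_S=0.846154; launch V₁=10·25/325=0.769231
k=0 src: V=0.7692
k=1 load: inc=0.769231, refl=0.769231·0.600000=0.4615; V=0.000000+0.769231+0.461538=1.2308
k=2 src: inc=0.461538, refl=0.461538·0.846154=0.3905; V=0.769231+0.461538+0.390533=1.6213
k=3 load: inc=0.390533, refl=0.390533·0.600000=0.2343; V=1.230769+0.390533+0.234320=1.8556
k=4 src: inc=0.234320, refl=0.234320·0.846154=0.1983; V=1.621302+0.234320+0.198270=2.0539
k=5 load: inc=0.198270, refl=0.198270·0.600000=0.1190; V=1.855621+0.198270+0.118962=2.1729

0 0 source 0.7692
1 2 load 1.2308
2 4 source 1.6213
3 6 load 1.8556
4 8 source 2.0539
5 10 load 2.1729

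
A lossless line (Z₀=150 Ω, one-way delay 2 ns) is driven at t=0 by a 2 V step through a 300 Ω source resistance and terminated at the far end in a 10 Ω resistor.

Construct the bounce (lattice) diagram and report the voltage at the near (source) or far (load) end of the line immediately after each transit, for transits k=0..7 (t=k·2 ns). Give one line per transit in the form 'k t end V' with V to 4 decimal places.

0 0 source 0.6667
1 2 load 0.0833
2 4 source -0.1111
3 6 load 0.0590
4 8 source 0.1157
5 10 load 0.0661
6 12 source 0.0496
7 14 load 0.0640

Γ_L=-0.875000, Γ_S=0.333333; launch V₁=2·150/450=0.666667
k=0 src: V=0.6667
k=1 load: inc=0.666667, refl=0.666667·-0.875000=-0.5833; V=0.000000+0.666667+-0.583333=0.0833
k=2 src: inc=-0.583333, refl=-0.583333·0.333333=-0.1944; V=0.666667+-0.583333+-0.194444=-0.1111
k=3 load: inc=-0.194444, refl=-0.194444·-0.875000=0.1701; V=0.083333+-0.194444+0.170139=0.0590
k=4 src: inc=0.170139, refl=0.170139·0.333333=0.0567; V=-0.111111+0.170139+0.056713=0.1157
k=5 load: inc=0.056713, refl=0.056713·-0.875000=-0.0496; V=0.059028+0.056713+-0.049624=0.0661
k=6 src: inc=-0.049624, refl=-0.049624·0.333333=-0.0165; V=0.115741+-0.049624+-0.016541=0.0496
k=7 load: inc=-0.016541, refl=-0.016541·-0.875000=0.0145; V=0.066117+-0.016541+0.014474=0.0640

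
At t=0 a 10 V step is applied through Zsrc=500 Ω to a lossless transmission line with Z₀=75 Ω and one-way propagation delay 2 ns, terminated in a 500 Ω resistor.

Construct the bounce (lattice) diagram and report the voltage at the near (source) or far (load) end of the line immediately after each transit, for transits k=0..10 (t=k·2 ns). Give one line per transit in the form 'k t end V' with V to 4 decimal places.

Γ_L=0.739130, Γ_S=0.739130; launch V₁=10·75/575=1.304348
k=0 src: V=1.3043
k=1 load: inc=1.304348, refl=1.304348·0.739130=0.9641; V=0.000000+1.304348+0.964083=2.2684
k=2 src: inc=0.964083, refl=0.964083·0.739130=0.7126; V=1.304348+0.964083+0.712583=2.9810
k=3 load: inc=0.712583, refl=0.712583·0.739130=0.5267; V=2.268431+0.712583+0.526692=3.5077
k=4 src: inc=0.526692, refl=0.526692·0.739130=0.3893; V=2.981014+0.526692+0.389294=3.8970
k=5 load: inc=0.389294, refl=0.389294·0.739130=0.2877; V=3.507706+0.389294+0.287739=4.1847
k=6 src: inc=0.287739, refl=0.287739·0.739130=0.2127; V=3.897000+0.287739+0.212677=4.3974
k=7 load: inc=0.212677, refl=0.212677·0.739130=0.1572; V=4.184739+0.212677+0.157196=4.5546
k=8 src: inc=0.157196, refl=0.157196·0.739130=0.1162; V=4.397416+0.157196+0.116188=4.6708
k=9 load: inc=0.116188, refl=0.116188·0.739130=0.0859; V=4.554612+0.116188+0.085878=4.7567
k=10 src: inc=0.085878, refl=0.085878·0.739130=0.0635; V=4.670800+0.085878+0.063475=4.8202

0 0 source 1.3043
1 2 load 2.2684
2 4 source 2.9810
3 6 load 3.5077
4 8 source 3.8970
5 10 load 4.1847
6 12 source 4.3974
7 14 load 4.5546
8 16 source 4.6708
9 18 load 4.7567
10 20 source 4.8202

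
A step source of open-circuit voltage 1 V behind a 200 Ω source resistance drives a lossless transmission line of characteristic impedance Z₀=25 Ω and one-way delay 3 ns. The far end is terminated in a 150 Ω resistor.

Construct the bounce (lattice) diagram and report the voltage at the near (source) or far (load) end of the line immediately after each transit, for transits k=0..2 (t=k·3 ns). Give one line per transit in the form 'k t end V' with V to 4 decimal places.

Γ_L=0.714286, Γ_S=0.777778; launch V₁=1·25/225=0.111111
k=0 src: V=0.1111
k=1 load: inc=0.111111, refl=0.111111·0.714286=0.0794; V=0.000000+0.111111+0.079365=0.1905
k=2 src: inc=0.079365, refl=0.079365·0.777778=0.0617; V=0.111111+0.079365+0.061728=0.2522

0 0 source 0.1111
1 3 load 0.1905
2 6 source 0.2522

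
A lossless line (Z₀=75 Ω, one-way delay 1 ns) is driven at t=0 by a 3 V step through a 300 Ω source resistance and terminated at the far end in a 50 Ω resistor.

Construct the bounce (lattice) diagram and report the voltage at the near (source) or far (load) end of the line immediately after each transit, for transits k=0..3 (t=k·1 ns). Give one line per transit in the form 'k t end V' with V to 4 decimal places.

0 0 source 0.6000
1 1 load 0.4800
2 2 source 0.4080
3 3 load 0.4224

Γ_L=-0.200000, Γ_S=0.600000; launch V₁=3·75/375=0.600000
k=0 src: V=0.6000
k=1 load: inc=0.600000, refl=0.600000·-0.200000=-0.1200; V=0.000000+0.600000+-0.120000=0.4800
k=2 src: inc=-0.120000, refl=-0.120000·0.600000=-0.0720; V=0.600000+-0.120000+-0.072000=0.4080
k=3 load: inc=-0.072000, refl=-0.072000·-0.200000=0.0144; V=0.480000+-0.072000+0.014400=0.4224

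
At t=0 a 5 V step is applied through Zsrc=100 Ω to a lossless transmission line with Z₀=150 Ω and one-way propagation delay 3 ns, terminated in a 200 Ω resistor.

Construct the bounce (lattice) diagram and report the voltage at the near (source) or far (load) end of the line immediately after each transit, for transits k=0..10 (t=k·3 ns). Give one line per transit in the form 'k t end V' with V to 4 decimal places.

0 0 source 3.0000
1 3 load 3.4286
2 6 source 3.3429
3 9 load 3.3306
4 12 source 3.3331
5 15 load 3.3334
6 18 source 3.3333
7 21 load 3.3333
8 24 source 3.3333
9 27 load 3.3333
10 30 source 3.3333

Γ_L=0.142857, Γ_S=-0.200000; launch V₁=5·150/250=3.000000
k=0 src: V=3.0000
k=1 load: inc=3.000000, refl=3.000000·0.142857=0.4286; V=0.000000+3.000000+0.428571=3.4286
k=2 src: inc=0.428571, refl=0.428571·-0.200000=-0.0857; V=3.000000+0.428571+-0.085714=3.3429
k=3 load: inc=-0.085714, refl=-0.085714·0.142857=-0.0122; V=3.428571+-0.085714+-0.012245=3.3306
k=4 src: inc=-0.012245, refl=-0.012245·-0.200000=0.0024; V=3.342857+-0.012245+0.002449=3.3331
k=5 load: inc=0.002449, refl=0.002449·0.142857=0.0003; V=3.330612+0.002449+0.000350=3.3334
k=6 src: inc=0.000350, refl=0.000350·-0.200000=-0.0001; V=3.333061+0.000350+-0.000070=3.3333
k=7 load: inc=-0.000070, refl=-0.000070·0.142857=-0.0000; V=3.333411+-0.000070+-0.000010=3.3333
k=8 src: inc=-0.000010, refl=-0.000010·-0.200000=0.0000; V=3.333341+-0.000010+0.000002=3.3333
k=9 load: inc=0.000002, refl=0.000002·0.142857=0.0000; V=3.333331+0.000002+0.000000=3.3333
k=10 src: inc=0.000000, refl=0.000000·-0.200000=-0.0000; V=3.333333+0.000000+-0.000000=3.3333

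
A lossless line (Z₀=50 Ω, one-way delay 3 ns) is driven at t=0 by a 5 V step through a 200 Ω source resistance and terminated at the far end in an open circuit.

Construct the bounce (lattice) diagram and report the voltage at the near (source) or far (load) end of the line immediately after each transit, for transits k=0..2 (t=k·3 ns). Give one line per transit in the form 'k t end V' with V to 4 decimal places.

0 0 source 1.0000
1 3 load 2.0000
2 6 source 2.6000

Γ_L=1.000000, Γ_S=0.600000; launch V₁=5·50/250=1.000000
k=0 src: V=1.0000
k=1 load: inc=1.000000, refl=1.000000·1.000000=1.0000; V=0.000000+1.000000+1.000000=2.0000
k=2 src: inc=1.000000, refl=1.000000·0.600000=0.6000; V=1.000000+1.000000+0.600000=2.6000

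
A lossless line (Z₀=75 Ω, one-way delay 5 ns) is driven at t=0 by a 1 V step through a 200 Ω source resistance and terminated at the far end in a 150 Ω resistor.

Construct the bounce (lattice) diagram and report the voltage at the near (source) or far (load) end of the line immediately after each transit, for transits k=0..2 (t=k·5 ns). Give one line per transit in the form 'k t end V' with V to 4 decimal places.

Γ_L=0.333333, Γ_S=0.454545; launch V₁=1·75/275=0.272727
k=0 src: V=0.2727
k=1 load: inc=0.272727, refl=0.272727·0.333333=0.0909; V=0.000000+0.272727+0.090909=0.3636
k=2 src: inc=0.090909, refl=0.090909·0.454545=0.0413; V=0.272727+0.090909+0.041322=0.4050

0 0 source 0.2727
1 5 load 0.3636
2 10 source 0.4050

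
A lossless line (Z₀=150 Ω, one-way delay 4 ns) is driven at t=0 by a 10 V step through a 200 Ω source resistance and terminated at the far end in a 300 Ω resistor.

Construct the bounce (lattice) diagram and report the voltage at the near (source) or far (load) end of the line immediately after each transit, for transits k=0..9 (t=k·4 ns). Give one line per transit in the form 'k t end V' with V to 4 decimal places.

0 0 source 4.2857
1 4 load 5.7143
2 8 source 5.9184
3 12 load 5.9864
4 16 source 5.9961
5 20 load 5.9994
6 24 source 5.9998
7 28 load 6.0000
8 32 source 6.0000
9 36 load 6.0000

Γ_L=0.333333, Γ_S=0.142857; launch V₁=10·150/350=4.285714
k=0 src: V=4.2857
k=1 load: inc=4.285714, refl=4.285714·0.333333=1.4286; V=0.000000+4.285714+1.428571=5.7143
k=2 src: inc=1.428571, refl=1.428571·0.142857=0.2041; V=4.285714+1.428571+0.204082=5.9184
k=3 load: inc=0.204082, refl=0.204082·0.333333=0.0680; V=5.714286+0.204082+0.068027=5.9864
k=4 src: inc=0.068027, refl=0.068027·0.142857=0.0097; V=5.918367+0.068027+0.009718=5.9961
k=5 load: inc=0.009718, refl=0.009718·0.333333=0.0032; V=5.986395+0.009718+0.003239=5.9994
k=6 src: inc=0.003239, refl=0.003239·0.142857=0.0005; V=5.996113+0.003239+0.000463=5.9998
k=7 load: inc=0.000463, refl=0.000463·0.333333=0.0002; V=5.999352+0.000463+0.000154=6.0000
k=8 src: inc=0.000154, refl=0.000154·0.142857=0.0000; V=5.999815+0.000154+0.000022=6.0000
k=9 load: inc=0.000022, refl=0.000022·0.333333=0.0000; V=5.999969+0.000022+0.000007=6.0000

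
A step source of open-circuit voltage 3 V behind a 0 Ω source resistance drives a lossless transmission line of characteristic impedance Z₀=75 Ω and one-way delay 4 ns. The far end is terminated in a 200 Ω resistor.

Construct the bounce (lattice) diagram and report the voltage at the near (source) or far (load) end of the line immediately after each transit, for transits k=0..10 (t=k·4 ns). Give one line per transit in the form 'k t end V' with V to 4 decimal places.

0 0 source 3.0000
1 4 load 4.3636
2 8 source 3.0000
3 12 load 2.3802
4 16 source 3.0000
5 20 load 3.2817
6 24 source 3.0000
7 28 load 2.8719
8 32 source 3.0000
9 36 load 3.0582
10 40 source 3.0000

Γ_L=0.454545, Γ_S=-1.000000; launch V₁=3·75/75=3.000000
k=0 src: V=3.0000
k=1 load: inc=3.000000, refl=3.000000·0.454545=1.3636; V=0.000000+3.000000+1.363636=4.3636
k=2 src: inc=1.363636, refl=1.363636·-1.000000=-1.3636; V=3.000000+1.363636+-1.363636=3.0000
k=3 load: inc=-1.363636, refl=-1.363636·0.454545=-0.6198; V=4.363636+-1.363636+-0.619835=2.3802
k=4 src: inc=-0.619835, refl=-0.619835·-1.000000=0.6198; V=3.000000+-0.619835+0.619835=3.0000
k=5 load: inc=0.619835, refl=0.619835·0.454545=0.2817; V=2.380165+0.619835+0.281743=3.2817
k=6 src: inc=0.281743, refl=0.281743·-1.000000=-0.2817; V=3.000000+0.281743+-0.281743=3.0000
k=7 load: inc=-0.281743, refl=-0.281743·0.454545=-0.1281; V=3.281743+-0.281743+-0.128065=2.8719
k=8 src: inc=-0.128065, refl=-0.128065·-1.000000=0.1281; V=3.000000+-0.128065+0.128065=3.0000
k=9 load: inc=0.128065, refl=0.128065·0.454545=0.0582; V=2.871935+0.128065+0.058211=3.0582
k=10 src: inc=0.058211, refl=0.058211·-1.000000=-0.0582; V=3.000000+0.058211+-0.058211=3.0000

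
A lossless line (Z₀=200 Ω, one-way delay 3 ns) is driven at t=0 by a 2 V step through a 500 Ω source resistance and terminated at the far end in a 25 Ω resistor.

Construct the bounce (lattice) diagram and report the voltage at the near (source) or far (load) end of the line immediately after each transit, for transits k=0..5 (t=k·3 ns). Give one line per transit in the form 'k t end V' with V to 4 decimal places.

0 0 source 0.5714
1 3 load 0.1270
2 6 source -0.0635
3 9 load 0.0847
4 12 source 0.1481
5 15 load 0.0988

Γ_L=-0.777778, Γ_S=0.428571; launch V₁=2·200/700=0.571429
k=0 src: V=0.5714
k=1 load: inc=0.571429, refl=0.571429·-0.777778=-0.4444; V=0.000000+0.571429+-0.444444=0.1270
k=2 src: inc=-0.444444, refl=-0.444444·0.428571=-0.1905; V=0.571429+-0.444444+-0.190476=-0.0635
k=3 load: inc=-0.190476, refl=-0.190476·-0.777778=0.1481; V=0.126984+-0.190476+0.148148=0.0847
k=4 src: inc=0.148148, refl=0.148148·0.428571=0.0635; V=-0.063492+0.148148+0.063492=0.1481
k=5 load: inc=0.063492, refl=0.063492·-0.777778=-0.0494; V=0.084656+0.063492+-0.049383=0.0988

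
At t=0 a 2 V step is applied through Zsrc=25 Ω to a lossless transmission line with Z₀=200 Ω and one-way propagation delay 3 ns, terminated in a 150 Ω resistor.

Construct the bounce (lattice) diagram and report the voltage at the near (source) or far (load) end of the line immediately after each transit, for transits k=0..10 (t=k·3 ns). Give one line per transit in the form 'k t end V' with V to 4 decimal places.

Γ_L=-0.142857, Γ_S=-0.777778; launch V₁=2·200/225=1.777778
k=0 src: V=1.7778
k=1 load: inc=1.777778, refl=1.777778·-0.142857=-0.2540; V=0.000000+1.777778+-0.253968=1.5238
k=2 src: inc=-0.253968, refl=-0.253968·-0.777778=0.1975; V=1.777778+-0.253968+0.197531=1.7213
k=3 load: inc=0.197531, refl=0.197531·-0.142857=-0.0282; V=1.523810+0.197531+-0.028219=1.6931
k=4 src: inc=-0.028219, refl=-0.028219·-0.777778=0.0219; V=1.721340+-0.028219+0.021948=1.7151
k=5 load: inc=0.021948, refl=0.021948·-0.142857=-0.0031; V=1.693122+0.021948+-0.003135=1.7119
k=6 src: inc=-0.003135, refl=-0.003135·-0.777778=0.0024; V=1.715070+-0.003135+0.002439=1.7144
k=7 load: inc=0.002439, refl=0.002439·-0.142857=-0.0003; V=1.711934+0.002439+-0.000348=1.7140
k=8 src: inc=-0.000348, refl=-0.000348·-0.777778=0.0003; V=1.714373+-0.000348+0.000271=1.7143
k=9 load: inc=0.000271, refl=0.000271·-0.142857=-0.0000; V=1.714024+0.000271+-0.000039=1.7143
k=10 src: inc=-0.000039, refl=-0.000039·-0.777778=0.0000; V=1.714295+-0.000039+0.000030=1.7143

0 0 source 1.7778
1 3 load 1.5238
2 6 source 1.7213
3 9 load 1.6931
4 12 source 1.7151
5 15 load 1.7119
6 18 source 1.7144
7 21 load 1.7140
8 24 source 1.7143
9 27 load 1.7143
10 30 source 1.7143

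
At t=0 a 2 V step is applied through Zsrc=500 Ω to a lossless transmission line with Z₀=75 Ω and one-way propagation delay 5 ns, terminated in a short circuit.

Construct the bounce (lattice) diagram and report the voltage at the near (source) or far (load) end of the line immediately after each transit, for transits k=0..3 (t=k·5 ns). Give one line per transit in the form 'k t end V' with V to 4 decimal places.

Γ_L=-1.000000, Γ_S=0.739130; launch V₁=2·75/575=0.260870
k=0 src: V=0.2609
k=1 load: inc=0.260870, refl=0.260870·-1.000000=-0.2609; V=0.000000+0.260870+-0.260870=0.0000
k=2 src: inc=-0.260870, refl=-0.260870·0.739130=-0.1928; V=0.260870+-0.260870+-0.192817=-0.1928
k=3 load: inc=-0.192817, refl=-0.192817·-1.000000=0.1928; V=0.000000+-0.192817+0.192817=0.0000

0 0 source 0.2609
1 5 load 0.0000
2 10 source -0.1928
3 15 load 0.0000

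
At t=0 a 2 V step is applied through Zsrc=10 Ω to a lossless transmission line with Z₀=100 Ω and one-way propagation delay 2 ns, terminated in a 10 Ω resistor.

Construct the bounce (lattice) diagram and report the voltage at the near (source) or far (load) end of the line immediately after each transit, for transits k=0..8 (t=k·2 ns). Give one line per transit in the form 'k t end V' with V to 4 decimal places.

Γ_L=-0.818182, Γ_S=-0.818182; launch V₁=2·100/110=1.818182
k=0 src: V=1.8182
k=1 load: inc=1.818182, refl=1.818182·-0.818182=-1.4876; V=0.000000+1.818182+-1.487603=0.3306
k=2 src: inc=-1.487603, refl=-1.487603·-0.818182=1.2171; V=1.818182+-1.487603+1.217130=1.5477
k=3 load: inc=1.217130, refl=1.217130·-0.818182=-0.9958; V=0.330579+1.217130+-0.995834=0.5519
k=4 src: inc=-0.995834, refl=-0.995834·-0.818182=0.8148; V=1.547708+-0.995834+0.814773=1.3666
k=5 load: inc=0.814773, refl=0.814773·-0.818182=-0.6666; V=0.551875+0.814773+-0.666632=0.7000
k=6 src: inc=-0.666632, refl=-0.666632·-0.818182=0.5454; V=1.366648+-0.666632+0.545427=1.2454
k=7 load: inc=0.545427, refl=0.545427·-0.818182=-0.4463; V=0.700015+0.545427+-0.446258=0.7992
k=8 src: inc=-0.446258, refl=-0.446258·-0.818182=0.3651; V=1.245442+-0.446258+0.365120=1.1643

0 0 source 1.8182
1 2 load 0.3306
2 4 source 1.5477
3 6 load 0.5519
4 8 source 1.3666
5 10 load 0.7000
6 12 source 1.2454
7 14 load 0.7992
8 16 source 1.1643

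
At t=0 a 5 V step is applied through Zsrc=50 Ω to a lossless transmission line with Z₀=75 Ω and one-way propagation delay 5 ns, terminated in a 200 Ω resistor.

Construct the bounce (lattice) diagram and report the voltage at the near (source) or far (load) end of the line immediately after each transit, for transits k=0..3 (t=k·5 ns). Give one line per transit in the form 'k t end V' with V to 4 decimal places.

Γ_L=0.454545, Γ_S=-0.200000; launch V₁=5·75/125=3.000000
k=0 src: V=3.0000
k=1 load: inc=3.000000, refl=3.000000·0.454545=1.3636; V=0.000000+3.000000+1.363636=4.3636
k=2 src: inc=1.363636, refl=1.363636·-0.200000=-0.2727; V=3.000000+1.363636+-0.272727=4.0909
k=3 load: inc=-0.272727, refl=-0.272727·0.454545=-0.1240; V=4.363636+-0.272727+-0.123967=3.9669

0 0 source 3.0000
1 5 load 4.3636
2 10 source 4.0909
3 15 load 3.9669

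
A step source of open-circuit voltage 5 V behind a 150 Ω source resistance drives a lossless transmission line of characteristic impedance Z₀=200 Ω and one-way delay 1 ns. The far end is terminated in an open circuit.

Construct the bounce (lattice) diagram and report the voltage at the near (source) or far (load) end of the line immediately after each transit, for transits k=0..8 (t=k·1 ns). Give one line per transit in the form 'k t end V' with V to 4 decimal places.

0 0 source 2.8571
1 1 load 5.7143
2 2 source 5.3061
3 3 load 4.8980
4 4 source 4.9563
5 5 load 5.0146
6 6 source 5.0062
7 7 load 4.9979
8 8 source 4.9991

Γ_L=1.000000, Γ_S=-0.142857; launch V₁=5·200/350=2.857143
k=0 src: V=2.8571
k=1 load: inc=2.857143, refl=2.857143·1.000000=2.8571; V=0.000000+2.857143+2.857143=5.7143
k=2 src: inc=2.857143, refl=2.857143·-0.142857=-0.4082; V=2.857143+2.857143+-0.408163=5.3061
k=3 load: inc=-0.408163, refl=-0.408163·1.000000=-0.4082; V=5.714286+-0.408163+-0.408163=4.8980
k=4 src: inc=-0.408163, refl=-0.408163·-0.142857=0.0583; V=5.306122+-0.408163+0.058309=4.9563
k=5 load: inc=0.058309, refl=0.058309·1.000000=0.0583; V=4.897959+0.058309+0.058309=5.0146
k=6 src: inc=0.058309, refl=0.058309·-0.142857=-0.0083; V=4.956268+0.058309+-0.008330=5.0062
k=7 load: inc=-0.008330, refl=-0.008330·1.000000=-0.0083; V=5.014577+-0.008330+-0.008330=4.9979
k=8 src: inc=-0.008330, refl=-0.008330·-0.142857=0.0012; V=5.006247+-0.008330+0.001190=4.9991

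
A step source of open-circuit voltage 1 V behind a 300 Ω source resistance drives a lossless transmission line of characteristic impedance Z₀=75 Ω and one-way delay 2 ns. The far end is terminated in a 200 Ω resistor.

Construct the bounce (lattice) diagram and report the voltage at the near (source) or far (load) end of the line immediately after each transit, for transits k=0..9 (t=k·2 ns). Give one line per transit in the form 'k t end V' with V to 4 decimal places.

Γ_L=0.454545, Γ_S=0.600000; launch V₁=1·75/375=0.200000
k=0 src: V=0.2000
k=1 load: inc=0.200000, refl=0.200000·0.454545=0.0909; V=0.000000+0.200000+0.090909=0.2909
k=2 src: inc=0.090909, refl=0.090909·0.600000=0.0545; V=0.200000+0.090909+0.054545=0.3455
k=3 load: inc=0.054545, refl=0.054545·0.454545=0.0248; V=0.290909+0.054545+0.024793=0.3702
k=4 src: inc=0.024793, refl=0.024793·0.600000=0.0149; V=0.345455+0.024793+0.014876=0.3851
k=5 load: inc=0.014876, refl=0.014876·0.454545=0.0068; V=0.370248+0.014876+0.006762=0.3919
k=6 src: inc=0.006762, refl=0.006762·0.600000=0.0041; V=0.385124+0.006762+0.004057=0.3959
k=7 load: inc=0.004057, refl=0.004057·0.454545=0.0018; V=0.391886+0.004057+0.001844=0.3978
k=8 src: inc=0.001844, refl=0.001844·0.600000=0.0011; V=0.395943+0.001844+0.001106=0.3989
k=9 load: inc=0.001106, refl=0.001106·0.454545=0.0005; V=0.397787+0.001106+0.000503=0.3994

0 0 source 0.2000
1 2 load 0.2909
2 4 source 0.3455
3 6 load 0.3702
4 8 source 0.3851
5 10 load 0.3919
6 12 source 0.3959
7 14 load 0.3978
8 16 source 0.3989
9 18 load 0.3994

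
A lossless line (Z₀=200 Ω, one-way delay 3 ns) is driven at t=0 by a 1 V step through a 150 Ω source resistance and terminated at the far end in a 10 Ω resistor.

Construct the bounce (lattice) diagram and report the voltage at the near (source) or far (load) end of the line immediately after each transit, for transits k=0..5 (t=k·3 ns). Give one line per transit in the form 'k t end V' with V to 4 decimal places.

0 0 source 0.5714
1 3 load 0.0544
2 6 source 0.1283
3 9 load 0.0615
4 12 source 0.0710
5 15 load 0.0624

Γ_L=-0.904762, Γ_S=-0.142857; launch V₁=1·200/350=0.571429
k=0 src: V=0.5714
k=1 load: inc=0.571429, refl=0.571429·-0.904762=-0.5170; V=0.000000+0.571429+-0.517007=0.0544
k=2 src: inc=-0.517007, refl=-0.517007·-0.142857=0.0739; V=0.571429+-0.517007+0.073858=0.1283
k=3 load: inc=0.073858, refl=0.073858·-0.904762=-0.0668; V=0.054422+0.073858+-0.066824=0.0615
k=4 src: inc=-0.066824, refl=-0.066824·-0.142857=0.0095; V=0.128280+-0.066824+0.009546=0.0710
k=5 load: inc=0.009546, refl=0.009546·-0.904762=-0.0086; V=0.061456+0.009546+-0.008637=0.0624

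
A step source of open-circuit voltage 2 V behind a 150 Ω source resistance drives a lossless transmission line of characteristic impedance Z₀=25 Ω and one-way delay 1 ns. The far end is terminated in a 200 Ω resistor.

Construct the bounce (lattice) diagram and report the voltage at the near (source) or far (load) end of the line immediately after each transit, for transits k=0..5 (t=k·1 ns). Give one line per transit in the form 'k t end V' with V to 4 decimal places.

Γ_L=0.777778, Γ_S=0.714286; launch V₁=2·25/175=0.285714
k=0 src: V=0.2857
k=1 load: inc=0.285714, refl=0.285714·0.777778=0.2222; V=0.000000+0.285714+0.222222=0.5079
k=2 src: inc=0.222222, refl=0.222222·0.714286=0.1587; V=0.285714+0.222222+0.158730=0.6667
k=3 load: inc=0.158730, refl=0.158730·0.777778=0.1235; V=0.507937+0.158730+0.123457=0.7901
k=4 src: inc=0.123457, refl=0.123457·0.714286=0.0882; V=0.666667+0.123457+0.088183=0.8783
k=5 load: inc=0.088183, refl=0.088183·0.777778=0.0686; V=0.790123+0.088183+0.068587=0.9469

0 0 source 0.2857
1 1 load 0.5079
2 2 source 0.6667
3 3 load 0.7901
4 4 source 0.8783
5 5 load 0.9469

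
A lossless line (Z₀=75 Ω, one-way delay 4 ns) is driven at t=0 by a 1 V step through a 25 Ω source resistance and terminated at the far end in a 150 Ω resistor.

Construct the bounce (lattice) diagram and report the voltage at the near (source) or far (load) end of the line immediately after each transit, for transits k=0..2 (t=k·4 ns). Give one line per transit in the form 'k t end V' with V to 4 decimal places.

Γ_L=0.333333, Γ_S=-0.500000; launch V₁=1·75/100=0.750000
k=0 src: V=0.7500
k=1 load: inc=0.750000, refl=0.750000·0.333333=0.2500; V=0.000000+0.750000+0.250000=1.0000
k=2 src: inc=0.250000, refl=0.250000·-0.500000=-0.1250; V=0.750000+0.250000+-0.125000=0.8750

0 0 source 0.7500
1 4 load 1.0000
2 8 source 0.8750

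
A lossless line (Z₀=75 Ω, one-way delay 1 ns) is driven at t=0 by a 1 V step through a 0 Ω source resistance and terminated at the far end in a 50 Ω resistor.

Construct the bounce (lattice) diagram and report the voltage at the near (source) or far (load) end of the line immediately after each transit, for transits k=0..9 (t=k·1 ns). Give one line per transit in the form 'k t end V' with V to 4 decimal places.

Γ_L=-0.200000, Γ_S=-1.000000; launch V₁=1·75/75=1.000000
k=0 src: V=1.0000
k=1 load: inc=1.000000, refl=1.000000·-0.200000=-0.2000; V=0.000000+1.000000+-0.200000=0.8000
k=2 src: inc=-0.200000, refl=-0.200000·-1.000000=0.2000; V=1.000000+-0.200000+0.200000=1.0000
k=3 load: inc=0.200000, refl=0.200000·-0.200000=-0.0400; V=0.800000+0.200000+-0.040000=0.9600
k=4 src: inc=-0.040000, refl=-0.040000·-1.000000=0.0400; V=1.000000+-0.040000+0.040000=1.0000
k=5 load: inc=0.040000, refl=0.040000·-0.200000=-0.0080; V=0.960000+0.040000+-0.008000=0.9920
k=6 src: inc=-0.008000, refl=-0.008000·-1.000000=0.0080; V=1.000000+-0.008000+0.008000=1.0000
k=7 load: inc=0.008000, refl=0.008000·-0.200000=-0.0016; V=0.992000+0.008000+-0.001600=0.9984
k=8 src: inc=-0.001600, refl=-0.001600·-1.000000=0.0016; V=1.000000+-0.001600+0.001600=1.0000
k=9 load: inc=0.001600, refl=0.001600·-0.200000=-0.0003; V=0.998400+0.001600+-0.000320=0.9997

0 0 source 1.0000
1 1 load 0.8000
2 2 source 1.0000
3 3 load 0.9600
4 4 source 1.0000
5 5 load 0.9920
6 6 source 1.0000
7 7 load 0.9984
8 8 source 1.0000
9 9 load 0.9997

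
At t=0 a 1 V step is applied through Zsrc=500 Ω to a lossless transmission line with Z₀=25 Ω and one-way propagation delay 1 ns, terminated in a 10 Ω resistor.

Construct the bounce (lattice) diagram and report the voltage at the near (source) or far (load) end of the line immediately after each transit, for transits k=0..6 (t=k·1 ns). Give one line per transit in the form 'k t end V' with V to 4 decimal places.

Γ_L=-0.428571, Γ_S=0.904762; launch V₁=1·25/525=0.047619
k=0 src: V=0.0476
k=1 load: inc=0.047619, refl=0.047619·-0.428571=-0.0204; V=0.000000+0.047619+-0.020408=0.0272
k=2 src: inc=-0.020408, refl=-0.020408·0.904762=-0.0185; V=0.047619+-0.020408+-0.018465=0.0087
k=3 load: inc=-0.018465, refl=-0.018465·-0.428571=0.0079; V=0.027211+-0.018465+0.007913=0.0167
k=4 src: inc=0.007913, refl=0.007913·0.904762=0.0072; V=0.008746+0.007913+0.007160=0.0238
k=5 load: inc=0.007160, refl=0.007160·-0.428571=-0.0031; V=0.016660+0.007160+-0.003068=0.0208
k=6 src: inc=-0.003068, refl=-0.003068·0.904762=-0.0028; V=0.023819+-0.003068+-0.002776=0.0180

0 0 source 0.0476
1 1 load 0.0272
2 2 source 0.0087
3 3 load 0.0167
4 4 source 0.0238
5 5 load 0.0208
6 6 source 0.0180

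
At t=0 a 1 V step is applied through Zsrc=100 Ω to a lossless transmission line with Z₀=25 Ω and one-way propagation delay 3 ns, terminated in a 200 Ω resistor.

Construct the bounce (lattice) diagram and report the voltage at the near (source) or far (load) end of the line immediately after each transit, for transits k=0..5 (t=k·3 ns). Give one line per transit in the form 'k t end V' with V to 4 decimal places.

Γ_L=0.777778, Γ_S=0.600000; launch V₁=1·25/125=0.200000
k=0 src: V=0.2000
k=1 load: inc=0.200000, refl=0.200000·0.777778=0.1556; V=0.000000+0.200000+0.155556=0.3556
k=2 src: inc=0.155556, refl=0.155556·0.600000=0.0933; V=0.200000+0.155556+0.093333=0.4489
k=3 load: inc=0.093333, refl=0.093333·0.777778=0.0726; V=0.355556+0.093333+0.072593=0.5215
k=4 src: inc=0.072593, refl=0.072593·0.600000=0.0436; V=0.448889+0.072593+0.043556=0.5650
k=5 load: inc=0.043556, refl=0.043556·0.777778=0.0339; V=0.521481+0.043556+0.033877=0.5989

0 0 source 0.2000
1 3 load 0.3556
2 6 source 0.4489
3 9 load 0.5215
4 12 source 0.5650
5 15 load 0.5989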